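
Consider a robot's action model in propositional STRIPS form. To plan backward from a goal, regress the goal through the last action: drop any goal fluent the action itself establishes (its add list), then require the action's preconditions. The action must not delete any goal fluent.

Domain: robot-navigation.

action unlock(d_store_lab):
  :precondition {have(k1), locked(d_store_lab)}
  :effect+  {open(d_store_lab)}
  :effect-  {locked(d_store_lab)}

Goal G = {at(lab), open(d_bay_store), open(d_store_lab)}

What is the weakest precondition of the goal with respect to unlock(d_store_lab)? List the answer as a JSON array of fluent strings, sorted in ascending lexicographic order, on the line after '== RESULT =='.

Compute (G \ add) ∪ pre:
  G ∩ del = {}  (empty — regression defined)
  G \ add = {at(lab), open(d_bay_store), open(d_store_lab)} \ {open(d_store_lab)} = {at(lab), open(d_bay_store)}
  ∪ pre   = {at(lab), open(d_bay_store)} ∪ {have(k1), locked(d_store_lab)}
          = {at(lab), have(k1), locked(d_store_lab), open(d_bay_store)}

== RESULT ==
["at(lab)", "have(k1)", "locked(d_store_lab)", "open(d_bay_store)"]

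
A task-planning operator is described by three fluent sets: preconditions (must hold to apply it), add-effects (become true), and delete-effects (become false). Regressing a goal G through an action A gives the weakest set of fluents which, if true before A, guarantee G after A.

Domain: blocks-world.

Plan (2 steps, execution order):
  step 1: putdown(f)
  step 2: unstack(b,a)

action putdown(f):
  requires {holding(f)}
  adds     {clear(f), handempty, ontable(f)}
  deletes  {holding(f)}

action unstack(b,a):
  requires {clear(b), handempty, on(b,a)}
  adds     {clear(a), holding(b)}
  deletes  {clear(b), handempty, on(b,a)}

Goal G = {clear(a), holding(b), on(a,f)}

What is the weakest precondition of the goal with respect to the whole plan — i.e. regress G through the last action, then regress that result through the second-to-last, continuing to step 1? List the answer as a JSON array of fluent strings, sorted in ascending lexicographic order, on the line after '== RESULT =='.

Regress step by step:
  through step 2 (unstack(b,a)): drop {clear(a), holding(b)}, keep {on(a,f)}, require {clear(b), handempty, on(b,a)}
    → {clear(b), handempty, on(a,f), on(b,a)}
  through step 1 (putdown(f)): drop {handempty}, keep {clear(b), on(a,f), on(b,a)}, require {holding(f)}
    → {clear(b), holding(f), on(a,f), on(b,a)}

== RESULT ==
["clear(b)", "holding(f)", "on(a,f)", "on(b,a)"]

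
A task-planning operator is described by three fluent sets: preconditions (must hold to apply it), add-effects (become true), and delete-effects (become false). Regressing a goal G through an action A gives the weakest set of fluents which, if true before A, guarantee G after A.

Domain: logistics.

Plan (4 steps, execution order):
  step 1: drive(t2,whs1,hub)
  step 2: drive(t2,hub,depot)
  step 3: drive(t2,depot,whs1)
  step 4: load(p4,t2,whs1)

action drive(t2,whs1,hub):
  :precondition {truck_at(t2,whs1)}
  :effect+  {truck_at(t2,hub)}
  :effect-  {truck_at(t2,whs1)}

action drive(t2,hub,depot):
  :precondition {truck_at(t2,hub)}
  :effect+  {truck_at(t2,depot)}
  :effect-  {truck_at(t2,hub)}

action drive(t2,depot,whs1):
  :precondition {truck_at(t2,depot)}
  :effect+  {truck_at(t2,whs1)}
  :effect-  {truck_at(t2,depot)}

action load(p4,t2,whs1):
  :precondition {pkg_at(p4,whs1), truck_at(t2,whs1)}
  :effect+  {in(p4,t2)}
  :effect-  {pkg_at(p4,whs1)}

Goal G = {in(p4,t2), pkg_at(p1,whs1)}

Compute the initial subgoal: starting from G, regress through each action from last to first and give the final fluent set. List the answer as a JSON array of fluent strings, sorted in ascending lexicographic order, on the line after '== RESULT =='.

Regress step by step:
  through step 4 (load(p4,t2,whs1)): drop {in(p4,t2)}, keep {pkg_at(p1,whs1)}, require {pkg_at(p4,whs1), truck_at(t2,whs1)}
    → {pkg_at(p1,whs1), pkg_at(p4,whs1), truck_at(t2,whs1)}
  through step 3 (drive(t2,depot,whs1)): drop {truck_at(t2,whs1)}, keep {pkg_at(p1,whs1), pkg_at(p4,whs1)}, require {truck_at(t2,depot)}
    → {pkg_at(p1,whs1), pkg_at(p4,whs1), truck_at(t2,depot)}
  through step 2 (drive(t2,hub,depot)): drop {truck_at(t2,depot)}, keep {pkg_at(p1,whs1), pkg_at(p4,whs1)}, require {truck_at(t2,hub)}
    → {pkg_at(p1,whs1), pkg_at(p4,whs1), truck_at(t2,hub)}
  through step 1 (drive(t2,whs1,hub)): drop {truck_at(t2,hub)}, keep {pkg_at(p1,whs1), pkg_at(p4,whs1)}, require {truck_at(t2,whs1)}
    → {pkg_at(p1,whs1), pkg_at(p4,whs1), truck_at(t2,whs1)}

== RESULT ==
["pkg_at(p1,whs1)", "pkg_at(p4,whs1)", "truck_at(t2,whs1)"]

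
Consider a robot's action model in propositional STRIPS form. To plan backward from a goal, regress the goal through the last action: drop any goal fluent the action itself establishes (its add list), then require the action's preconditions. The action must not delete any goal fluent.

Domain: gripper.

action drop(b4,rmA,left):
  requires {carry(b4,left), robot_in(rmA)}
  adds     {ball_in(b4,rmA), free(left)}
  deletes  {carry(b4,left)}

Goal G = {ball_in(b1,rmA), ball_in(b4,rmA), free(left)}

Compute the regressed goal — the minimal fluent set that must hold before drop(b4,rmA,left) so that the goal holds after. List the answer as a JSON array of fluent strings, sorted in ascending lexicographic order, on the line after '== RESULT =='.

Regress:
  G ∩ del = {}  (empty — regression defined)
  G \ add = {ball_in(b1,rmA), ball_in(b4,rmA), free(left)} \ {ball_in(b4,rmA), free(left)} = {ball_in(b1,rmA)}
  ∪ pre   = {ball_in(b1,rmA)} ∪ {carry(b4,left), robot_in(rmA)}
          = {ball_in(b1,rmA), carry(b4,left), robot_in(rmA)}

== RESULT ==
["ball_in(b1,rmA)", "carry(b4,left)", "robot_in(rmA)"]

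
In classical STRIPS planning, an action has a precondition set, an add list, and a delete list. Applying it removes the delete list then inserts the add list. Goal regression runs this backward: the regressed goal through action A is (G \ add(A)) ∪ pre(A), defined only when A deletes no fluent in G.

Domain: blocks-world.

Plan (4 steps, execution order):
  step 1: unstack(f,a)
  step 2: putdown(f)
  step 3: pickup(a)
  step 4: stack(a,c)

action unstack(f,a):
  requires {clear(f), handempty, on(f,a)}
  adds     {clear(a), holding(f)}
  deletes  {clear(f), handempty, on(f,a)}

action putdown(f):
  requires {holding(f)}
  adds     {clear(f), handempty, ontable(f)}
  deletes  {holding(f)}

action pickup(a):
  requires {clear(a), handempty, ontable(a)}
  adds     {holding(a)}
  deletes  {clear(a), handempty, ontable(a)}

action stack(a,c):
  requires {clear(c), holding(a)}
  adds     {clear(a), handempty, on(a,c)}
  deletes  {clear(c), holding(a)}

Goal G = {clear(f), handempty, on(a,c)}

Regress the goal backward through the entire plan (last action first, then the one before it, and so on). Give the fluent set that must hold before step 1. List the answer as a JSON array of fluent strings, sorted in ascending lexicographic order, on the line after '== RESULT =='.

Work backward from the goal:
  through step 4 (stack(a,c)): drop {handempty, on(a,c)}, keep {clear(f)}, require {clear(c), holding(a)}
    → {clear(c), clear(f), holding(a)}
  through step 3 (pickup(a)): drop {holding(a)}, keep {clear(c), clear(f)}, require {clear(a), handempty, ontable(a)}
    → {clear(a), clear(c), clear(f), handempty, ontable(a)}
  through step 2 (putdown(f)): drop {clear(f), handempty}, keep {clear(a), clear(c), ontable(a)}, require {holding(f)}
    → {clear(a), clear(c), holding(f), ontable(a)}
  through step 1 (unstack(f,a)): drop {clear(a), holding(f)}, keep {clear(c), ontable(a)}, require {clear(f), handempty, on(f,a)}
    → {clear(c), clear(f), handempty, on(f,a), ontable(a)}

== RESULT ==
["clear(c)", "clear(f)", "handempty", "on(f,a)", "ontable(a)"]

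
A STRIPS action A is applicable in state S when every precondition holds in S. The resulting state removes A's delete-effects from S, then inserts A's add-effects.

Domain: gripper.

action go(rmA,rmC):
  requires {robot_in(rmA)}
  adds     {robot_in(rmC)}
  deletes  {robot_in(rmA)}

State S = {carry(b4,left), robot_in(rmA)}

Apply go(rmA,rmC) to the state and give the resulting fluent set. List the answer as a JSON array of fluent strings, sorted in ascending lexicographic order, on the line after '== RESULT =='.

Progress:
  pre ⊆ S: {robot_in(rmA)} ⊆ S  — applicable
  S \ del = {carry(b4,left)}
  ∪ add   = {carry(b4,left), robot_in(rmC)}

== RESULT ==
["carry(b4,left)", "robot_in(rmC)"]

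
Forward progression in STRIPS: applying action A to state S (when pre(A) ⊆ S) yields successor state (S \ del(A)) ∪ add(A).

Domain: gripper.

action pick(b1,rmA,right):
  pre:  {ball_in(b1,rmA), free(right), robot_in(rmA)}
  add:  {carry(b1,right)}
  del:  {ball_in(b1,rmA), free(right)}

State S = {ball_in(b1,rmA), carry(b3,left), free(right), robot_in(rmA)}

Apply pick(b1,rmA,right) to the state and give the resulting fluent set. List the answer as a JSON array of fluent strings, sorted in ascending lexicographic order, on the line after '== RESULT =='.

Progress:
  pre ⊆ S: {ball_in(b1,rmA), free(right), robot_in(rmA)} ⊆ S  — applicable
  S \ del = {carry(b3,left), robot_in(rmA)}
  ∪ add   = {carry(b1,right), carry(b3,left), robot_in(rmA)}

== RESULT ==
["carry(b1,right)", "carry(b3,left)", "robot_in(rmA)"]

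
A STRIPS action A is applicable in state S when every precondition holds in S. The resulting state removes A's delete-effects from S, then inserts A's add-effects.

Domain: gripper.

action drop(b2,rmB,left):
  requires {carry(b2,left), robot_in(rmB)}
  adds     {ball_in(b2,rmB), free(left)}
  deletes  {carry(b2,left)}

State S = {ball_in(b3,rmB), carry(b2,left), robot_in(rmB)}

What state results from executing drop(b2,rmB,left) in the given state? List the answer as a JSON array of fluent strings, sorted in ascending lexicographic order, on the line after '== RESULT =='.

Compute (S \ del) ∪ add:
  pre ⊆ S: {carry(b2,left), robot_in(rmB)} ⊆ S  — applicable
  S \ del = {ball_in(b3,rmB), robot_in(rmB)}
  ∪ add   = {ball_in(b2,rmB), ball_in(b3,rmB), free(left), robot_in(rmB)}

== RESULT ==
["ball_in(b2,rmB)", "ball_in(b3,rmB)", "free(left)", "robot_in(rmB)"]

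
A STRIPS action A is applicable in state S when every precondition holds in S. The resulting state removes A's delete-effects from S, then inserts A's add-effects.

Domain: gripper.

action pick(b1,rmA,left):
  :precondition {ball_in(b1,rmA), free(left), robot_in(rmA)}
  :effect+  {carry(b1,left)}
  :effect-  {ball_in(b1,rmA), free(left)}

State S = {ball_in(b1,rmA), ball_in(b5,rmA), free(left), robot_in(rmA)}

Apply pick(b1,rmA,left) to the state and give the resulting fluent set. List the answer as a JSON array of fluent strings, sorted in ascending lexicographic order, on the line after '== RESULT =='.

Progress:
  pre ⊆ S: {ball_in(b1,rmA), free(left), robot_in(rmA)} ⊆ S  — applicable
  S \ del = {ball_in(b5,rmA), robot_in(rmA)}
  ∪ add   = {ball_in(b5,rmA), carry(b1,left), robot_in(rmA)}

== RESULT ==
["ball_in(b5,rmA)", "carry(b1,left)", "robot_in(rmA)"]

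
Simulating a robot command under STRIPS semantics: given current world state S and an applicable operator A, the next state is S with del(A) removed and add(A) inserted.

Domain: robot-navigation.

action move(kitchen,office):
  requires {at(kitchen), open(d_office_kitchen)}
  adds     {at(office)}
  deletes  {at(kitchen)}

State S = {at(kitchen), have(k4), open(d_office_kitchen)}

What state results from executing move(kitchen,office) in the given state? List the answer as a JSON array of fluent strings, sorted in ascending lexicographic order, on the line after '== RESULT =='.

Compute (S \ del) ∪ add:
  pre ⊆ S: {at(kitchen), open(d_office_kitchen)} ⊆ S  — applicable
  S \ del = {have(k4), open(d_office_kitchen)}
  ∪ add   = {at(office), have(k4), open(d_office_kitchen)}

== RESULT ==
["at(office)", "have(k4)", "open(d_office_kitchen)"]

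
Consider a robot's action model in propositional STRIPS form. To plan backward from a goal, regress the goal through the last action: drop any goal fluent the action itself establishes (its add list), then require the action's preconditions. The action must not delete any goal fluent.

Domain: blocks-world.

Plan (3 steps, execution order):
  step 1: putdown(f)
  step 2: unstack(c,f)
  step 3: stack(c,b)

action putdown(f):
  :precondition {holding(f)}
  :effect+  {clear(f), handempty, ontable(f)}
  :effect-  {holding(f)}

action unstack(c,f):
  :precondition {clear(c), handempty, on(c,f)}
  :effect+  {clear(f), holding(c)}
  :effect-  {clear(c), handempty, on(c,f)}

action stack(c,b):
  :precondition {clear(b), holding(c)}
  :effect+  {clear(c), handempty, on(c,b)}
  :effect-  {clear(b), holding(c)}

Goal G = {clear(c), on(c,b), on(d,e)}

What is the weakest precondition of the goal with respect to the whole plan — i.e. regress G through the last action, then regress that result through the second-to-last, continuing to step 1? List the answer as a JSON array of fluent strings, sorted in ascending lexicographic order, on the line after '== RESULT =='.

Regress step by step:
  through step 3 (stack(c,b)): drop {clear(c), on(c,b)}, keep {on(d,e)}, require {clear(b), holding(c)}
    → {clear(b), holding(c), on(d,e)}
  through step 2 (unstack(c,f)): drop {holding(c)}, keep {clear(b), on(d,e)}, require {clear(c), handempty, on(c,f)}
    → {clear(b), clear(c), handempty, on(c,f), on(d,e)}
  through step 1 (putdown(f)): drop {handempty}, keep {clear(b), clear(c), on(c,f), on(d,e)}, require {holding(f)}
    → {clear(b), clear(c), holding(f), on(c,f), on(d,e)}

== RESULT ==
["clear(b)", "clear(c)", "holding(f)", "on(c,f)", "on(d,e)"]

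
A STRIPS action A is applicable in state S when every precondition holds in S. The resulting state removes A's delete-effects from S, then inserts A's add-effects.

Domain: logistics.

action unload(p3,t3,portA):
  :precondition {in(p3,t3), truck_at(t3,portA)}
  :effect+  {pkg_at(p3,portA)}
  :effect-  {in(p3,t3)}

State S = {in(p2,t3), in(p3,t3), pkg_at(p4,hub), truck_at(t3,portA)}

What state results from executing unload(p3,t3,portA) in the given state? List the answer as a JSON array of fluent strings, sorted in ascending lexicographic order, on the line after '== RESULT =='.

Progress:
  pre ⊆ S: {in(p3,t3), truck_at(t3,portA)} ⊆ S  — applicable
  S \ del = {in(p2,t3), pkg_at(p4,hub), truck_at(t3,portA)}
  ∪ add   = {in(p2,t3), pkg_at(p3,portA), pkg_at(p4,hub), truck_at(t3,portA)}

== RESULT ==
["in(p2,t3)", "pkg_at(p3,portA)", "pkg_at(p4,hub)", "truck_at(t3,portA)"]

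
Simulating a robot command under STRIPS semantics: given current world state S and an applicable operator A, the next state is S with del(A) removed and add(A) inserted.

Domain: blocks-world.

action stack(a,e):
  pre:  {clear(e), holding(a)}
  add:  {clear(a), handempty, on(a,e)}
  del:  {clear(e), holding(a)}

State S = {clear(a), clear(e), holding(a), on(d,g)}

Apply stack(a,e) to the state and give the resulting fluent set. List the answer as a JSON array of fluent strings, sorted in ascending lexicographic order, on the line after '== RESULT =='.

Compute (S \ del) ∪ add:
  pre ⊆ S: {clear(e), holding(a)} ⊆ S  — applicable
  S \ del = {clear(a), on(d,g)}
  ∪ add   = {clear(a), handempty, on(a,e), on(d,g)}

== RESULT ==
["clear(a)", "handempty", "on(a,e)", "on(d,g)"]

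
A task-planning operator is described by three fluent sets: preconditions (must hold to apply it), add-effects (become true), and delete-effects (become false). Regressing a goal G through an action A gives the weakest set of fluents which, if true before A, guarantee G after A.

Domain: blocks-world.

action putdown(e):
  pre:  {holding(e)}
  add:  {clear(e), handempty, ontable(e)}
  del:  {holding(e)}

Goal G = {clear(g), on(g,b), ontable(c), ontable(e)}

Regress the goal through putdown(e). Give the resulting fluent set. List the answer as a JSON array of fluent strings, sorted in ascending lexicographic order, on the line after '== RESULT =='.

Regress:
  G ∩ del = {}  (empty — regression defined)
  G \ add = {clear(g), on(g,b), ontable(c), ontable(e)} \ {clear(e), handempty, ontable(e)} = {clear(g), on(g,b), ontable(c)}
  ∪ pre   = {clear(g), on(g,b), ontable(c)} ∪ {holding(e)}
          = {clear(g), holding(e), on(g,b), ontable(c)}

== RESULT ==
["clear(g)", "holding(e)", "on(g,b)", "ontable(c)"]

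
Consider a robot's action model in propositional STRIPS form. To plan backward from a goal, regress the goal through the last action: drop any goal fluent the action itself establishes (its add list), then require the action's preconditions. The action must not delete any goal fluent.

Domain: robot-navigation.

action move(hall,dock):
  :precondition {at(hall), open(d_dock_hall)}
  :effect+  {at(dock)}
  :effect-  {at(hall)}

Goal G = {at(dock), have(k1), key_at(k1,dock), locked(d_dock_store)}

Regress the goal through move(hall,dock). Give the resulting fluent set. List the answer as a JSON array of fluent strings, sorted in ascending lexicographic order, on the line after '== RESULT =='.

Compute (G \ add) ∪ pre:
  G ∩ del = {}  (empty — regression defined)
  G \ add = {at(dock), have(k1), key_at(k1,dock), locked(d_dock_store)} \ {at(dock)} = {have(k1), key_at(k1,dock), locked(d_dock_store)}
  ∪ pre   = {have(k1), key_at(k1,dock), locked(d_dock_store)} ∪ {at(hall), open(d_dock_hall)}
          = {at(hall), have(k1), key_at(k1,dock), locked(d_dock_store), open(d_dock_hall)}

== RESULT ==
["at(hall)", "have(k1)", "key_at(k1,dock)", "locked(d_dock_store)", "open(d_dock_hall)"]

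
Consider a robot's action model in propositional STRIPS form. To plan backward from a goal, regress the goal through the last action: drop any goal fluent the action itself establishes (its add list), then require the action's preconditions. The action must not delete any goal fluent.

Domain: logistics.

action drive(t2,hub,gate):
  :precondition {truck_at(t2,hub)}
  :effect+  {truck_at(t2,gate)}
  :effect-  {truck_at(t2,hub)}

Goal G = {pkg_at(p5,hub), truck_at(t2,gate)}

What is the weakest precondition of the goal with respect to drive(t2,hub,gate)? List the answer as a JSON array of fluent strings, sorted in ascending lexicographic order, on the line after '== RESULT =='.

Compute (G \ add) ∪ pre:
  G ∩ del = {}  (empty — regression defined)
  G \ add = {pkg_at(p5,hub), truck_at(t2,gate)} \ {truck_at(t2,gate)} = {pkg_at(p5,hub)}
  ∪ pre   = {pkg_at(p5,hub)} ∪ {truck_at(t2,hub)}
          = {pkg_at(p5,hub), truck_at(t2,hub)}

== RESULT ==
["pkg_at(p5,hub)", "truck_at(t2,hub)"]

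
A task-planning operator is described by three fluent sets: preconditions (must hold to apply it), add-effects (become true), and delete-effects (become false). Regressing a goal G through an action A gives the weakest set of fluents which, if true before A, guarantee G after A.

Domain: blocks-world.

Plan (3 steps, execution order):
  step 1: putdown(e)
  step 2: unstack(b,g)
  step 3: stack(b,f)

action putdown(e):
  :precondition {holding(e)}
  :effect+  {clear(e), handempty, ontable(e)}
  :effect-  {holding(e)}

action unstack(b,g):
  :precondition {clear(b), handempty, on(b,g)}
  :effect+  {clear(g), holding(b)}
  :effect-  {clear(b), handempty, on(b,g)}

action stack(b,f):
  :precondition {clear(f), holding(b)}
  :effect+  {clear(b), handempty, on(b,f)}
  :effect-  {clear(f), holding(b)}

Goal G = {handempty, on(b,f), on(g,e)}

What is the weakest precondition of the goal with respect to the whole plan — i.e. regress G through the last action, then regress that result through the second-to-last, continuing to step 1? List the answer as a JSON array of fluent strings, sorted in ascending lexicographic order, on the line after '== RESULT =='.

Regress step by step:
  through step 3 (stack(b,f)): drop {handempty, on(b,f)}, keep {on(g,e)}, require {clear(f), holding(b)}
    → {clear(f), holding(b), on(g,e)}
  through step 2 (unstack(b,g)): drop {holding(b)}, keep {clear(f), on(g,e)}, require {clear(b), handempty, on(b,g)}
    → {clear(b), clear(f), handempty, on(b,g), on(g,e)}
  through step 1 (putdown(e)): drop {handempty}, keep {clear(b), clear(f), on(b,g), on(g,e)}, require {holding(e)}
    → {clear(b), clear(f), holding(e), on(b,g), on(g,e)}

== RESULT ==
["clear(b)", "clear(f)", "holding(e)", "on(b,g)", "on(g,e)"]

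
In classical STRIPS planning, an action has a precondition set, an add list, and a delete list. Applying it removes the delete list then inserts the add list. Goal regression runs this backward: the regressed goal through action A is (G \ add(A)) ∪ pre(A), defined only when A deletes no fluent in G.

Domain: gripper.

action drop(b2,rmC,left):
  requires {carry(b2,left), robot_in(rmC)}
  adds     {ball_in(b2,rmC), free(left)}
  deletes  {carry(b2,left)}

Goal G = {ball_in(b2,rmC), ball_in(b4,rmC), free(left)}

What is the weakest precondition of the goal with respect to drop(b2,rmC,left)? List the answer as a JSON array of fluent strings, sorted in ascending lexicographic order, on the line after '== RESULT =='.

Compute (G \ add) ∪ pre:
  G ∩ del = {}  (empty — regression defined)
  G \ add = {ball_in(b2,rmC), ball_in(b4,rmC), free(left)} \ {ball_in(b2,rmC), free(left)} = {ball_in(b4,rmC)}
  ∪ pre   = {ball_in(b4,rmC)} ∪ {carry(b2,left), robot_in(rmC)}
          = {ball_in(b4,rmC), carry(b2,left), robot_in(rmC)}

== RESULT ==
["ball_in(b4,rmC)", "carry(b2,left)", "robot_in(rmC)"]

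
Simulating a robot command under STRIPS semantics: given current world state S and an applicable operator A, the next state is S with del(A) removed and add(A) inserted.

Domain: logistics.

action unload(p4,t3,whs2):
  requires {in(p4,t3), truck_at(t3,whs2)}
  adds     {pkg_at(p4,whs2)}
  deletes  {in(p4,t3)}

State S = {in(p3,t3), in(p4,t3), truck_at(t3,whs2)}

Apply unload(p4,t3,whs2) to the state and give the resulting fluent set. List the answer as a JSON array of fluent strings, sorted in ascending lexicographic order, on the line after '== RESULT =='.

Compute (S \ del) ∪ add:
  pre ⊆ S: {in(p4,t3), truck_at(t3,whs2)} ⊆ S  — applicable
  S \ del = {in(p3,t3), truck_at(t3,whs2)}
  ∪ add   = {in(p3,t3), pkg_at(p4,whs2), truck_at(t3,whs2)}

== RESULT ==
["in(p3,t3)", "pkg_at(p4,whs2)", "truck_at(t3,whs2)"]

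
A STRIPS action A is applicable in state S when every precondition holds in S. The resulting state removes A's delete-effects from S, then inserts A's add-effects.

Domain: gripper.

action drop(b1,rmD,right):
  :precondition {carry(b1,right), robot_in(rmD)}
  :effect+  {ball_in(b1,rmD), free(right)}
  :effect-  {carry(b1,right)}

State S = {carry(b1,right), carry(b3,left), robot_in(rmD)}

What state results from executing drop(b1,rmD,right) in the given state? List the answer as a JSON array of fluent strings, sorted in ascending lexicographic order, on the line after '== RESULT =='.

Progress:
  pre ⊆ S: {carry(b1,right), robot_in(rmD)} ⊆ S  — applicable
  S \ del = {carry(b3,left), robot_in(rmD)}
  ∪ add   = {ball_in(b1,rmD), carry(b3,left), free(right), robot_in(rmD)}

== RESULT ==
["ball_in(b1,rmD)", "carry(b3,left)", "free(right)", "robot_in(rmD)"]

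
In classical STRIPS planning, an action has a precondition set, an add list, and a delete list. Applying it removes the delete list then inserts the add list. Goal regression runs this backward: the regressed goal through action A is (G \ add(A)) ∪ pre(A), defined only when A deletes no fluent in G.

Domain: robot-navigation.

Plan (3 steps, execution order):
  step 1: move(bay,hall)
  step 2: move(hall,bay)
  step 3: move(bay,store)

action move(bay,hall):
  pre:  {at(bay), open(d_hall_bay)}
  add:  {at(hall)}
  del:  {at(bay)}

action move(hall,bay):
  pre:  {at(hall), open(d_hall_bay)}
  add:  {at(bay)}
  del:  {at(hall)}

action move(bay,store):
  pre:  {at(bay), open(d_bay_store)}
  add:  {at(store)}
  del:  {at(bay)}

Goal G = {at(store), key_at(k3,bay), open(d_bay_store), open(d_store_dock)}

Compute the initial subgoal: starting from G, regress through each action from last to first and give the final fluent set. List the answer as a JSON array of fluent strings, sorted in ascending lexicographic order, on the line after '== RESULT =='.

Work backward from the goal:
  through step 3 (move(bay,store)): drop {at(store)}, keep {key_at(k3,bay), open(d_bay_store), open(d_store_dock)}, require {at(bay), open(d_bay_store)}
    → {at(bay), key_at(k3,bay), open(d_bay_store), open(d_store_dock)}
  through step 2 (move(hall,bay)): drop {at(bay)}, keep {key_at(k3,bay), open(d_bay_store), open(d_store_dock)}, require {at(hall), open(d_hall_bay)}
    → {at(hall), key_at(k3,bay), open(d_bay_store), open(d_hall_bay), open(d_store_dock)}
  through step 1 (move(bay,hall)): drop {at(hall)}, keep {key_at(k3,bay), open(d_bay_store), open(d_hall_bay), open(d_store_dock)}, require {at(bay), open(d_hall_bay)}
    → {at(bay), key_at(k3,bay), open(d_bay_store), open(d_hall_bay), open(d_store_dock)}

== RESULT ==
["at(bay)", "key_at(k3,bay)", "open(d_bay_store)", "open(d_hall_bay)", "open(d_store_dock)"]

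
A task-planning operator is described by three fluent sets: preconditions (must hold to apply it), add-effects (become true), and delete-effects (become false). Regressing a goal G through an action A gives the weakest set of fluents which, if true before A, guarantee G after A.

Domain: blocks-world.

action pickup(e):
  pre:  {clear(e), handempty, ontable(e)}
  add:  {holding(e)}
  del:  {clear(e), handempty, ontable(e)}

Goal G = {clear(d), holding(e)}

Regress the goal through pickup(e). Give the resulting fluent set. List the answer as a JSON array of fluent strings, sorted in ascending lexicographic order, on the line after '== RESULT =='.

Compute (G \ add) ∪ pre:
  G ∩ del = {}  (empty — regression defined)
  G \ add = {clear(d), holding(e)} \ {holding(e)} = {clear(d)}
  ∪ pre   = {clear(d)} ∪ {clear(e), handempty, ontable(e)}
          = {clear(d), clear(e), handempty, ontable(e)}

== RESULT ==
["clear(d)", "clear(e)", "handempty", "ontable(e)"]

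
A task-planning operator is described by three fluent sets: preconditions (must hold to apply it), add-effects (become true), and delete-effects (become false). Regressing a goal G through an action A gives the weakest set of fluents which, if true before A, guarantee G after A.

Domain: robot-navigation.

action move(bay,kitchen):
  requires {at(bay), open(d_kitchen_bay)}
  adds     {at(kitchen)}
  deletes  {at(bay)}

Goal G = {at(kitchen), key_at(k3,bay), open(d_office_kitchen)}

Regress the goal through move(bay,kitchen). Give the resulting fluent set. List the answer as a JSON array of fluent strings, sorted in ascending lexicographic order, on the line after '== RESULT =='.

Compute (G \ add) ∪ pre:
  G ∩ del = {}  (empty — regression defined)
  G \ add = {at(kitchen), key_at(k3,bay), open(d_office_kitchen)} \ {at(kitchen)} = {key_at(k3,bay), open(d_office_kitchen)}
  ∪ pre   = {key_at(k3,bay), open(d_office_kitchen)} ∪ {at(bay), open(d_kitchen_bay)}
          = {at(bay), key_at(k3,bay), open(d_kitchen_bay), open(d_office_kitchen)}

== RESULT ==
["at(bay)", "key_at(k3,bay)", "open(d_kitchen_bay)", "open(d_office_kitchen)"]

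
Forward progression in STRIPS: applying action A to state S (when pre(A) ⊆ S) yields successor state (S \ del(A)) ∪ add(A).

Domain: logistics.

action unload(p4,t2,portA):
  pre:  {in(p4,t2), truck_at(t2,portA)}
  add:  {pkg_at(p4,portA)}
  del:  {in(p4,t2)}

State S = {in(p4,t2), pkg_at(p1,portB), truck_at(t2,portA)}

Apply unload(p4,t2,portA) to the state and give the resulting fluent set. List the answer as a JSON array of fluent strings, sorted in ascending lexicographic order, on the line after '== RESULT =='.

Compute (S \ del) ∪ add:
  pre ⊆ S: {in(p4,t2), truck_at(t2,portA)} ⊆ S  — applicable
  S \ del = {pkg_at(p1,portB), truck_at(t2,portA)}
  ∪ add   = {pkg_at(p1,portB), pkg_at(p4,portA), truck_at(t2,portA)}

== RESULT ==
["pkg_at(p1,portB)", "pkg_at(p4,portA)", "truck_at(t2,portA)"]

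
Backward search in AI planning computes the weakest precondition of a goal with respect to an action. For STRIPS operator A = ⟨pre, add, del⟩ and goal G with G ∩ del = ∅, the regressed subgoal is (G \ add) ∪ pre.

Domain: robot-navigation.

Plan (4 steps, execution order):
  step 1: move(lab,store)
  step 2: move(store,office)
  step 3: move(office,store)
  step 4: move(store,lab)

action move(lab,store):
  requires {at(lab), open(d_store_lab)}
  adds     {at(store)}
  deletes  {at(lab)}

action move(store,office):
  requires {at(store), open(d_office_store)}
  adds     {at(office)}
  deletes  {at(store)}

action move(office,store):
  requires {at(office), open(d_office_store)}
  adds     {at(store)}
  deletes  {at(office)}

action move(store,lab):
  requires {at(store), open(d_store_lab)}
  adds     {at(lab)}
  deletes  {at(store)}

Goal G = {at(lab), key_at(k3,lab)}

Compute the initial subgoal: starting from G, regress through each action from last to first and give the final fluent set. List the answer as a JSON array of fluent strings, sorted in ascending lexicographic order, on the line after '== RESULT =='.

Work backward from the goal:
  through step 4 (move(store,lab)): drop {at(lab)}, keep {key_at(k3,lab)}, require {at(store), open(d_store_lab)}
    → {at(store), key_at(k3,lab), open(d_store_lab)}
  through step 3 (move(office,store)): drop {at(store)}, keep {key_at(k3,lab), open(d_store_lab)}, require {at(office), open(d_office_store)}
    → {at(office), key_at(k3,lab), open(d_office_store), open(d_store_lab)}
  through step 2 (move(store,office)): drop {at(office)}, keep {key_at(k3,lab), open(d_office_store), open(d_store_lab)}, require {at(store), open(d_office_store)}
    → {at(store), key_at(k3,lab), open(d_office_store), open(d_store_lab)}
  through step 1 (move(lab,store)): drop {at(store)}, keep {key_at(k3,lab), open(d_office_store), open(d_store_lab)}, require {at(lab), open(d_store_lab)}
    → {at(lab), key_at(k3,lab), open(d_office_store), open(d_store_lab)}

== RESULT ==
["at(lab)", "key_at(k3,lab)", "open(d_office_store)", "open(d_store_lab)"]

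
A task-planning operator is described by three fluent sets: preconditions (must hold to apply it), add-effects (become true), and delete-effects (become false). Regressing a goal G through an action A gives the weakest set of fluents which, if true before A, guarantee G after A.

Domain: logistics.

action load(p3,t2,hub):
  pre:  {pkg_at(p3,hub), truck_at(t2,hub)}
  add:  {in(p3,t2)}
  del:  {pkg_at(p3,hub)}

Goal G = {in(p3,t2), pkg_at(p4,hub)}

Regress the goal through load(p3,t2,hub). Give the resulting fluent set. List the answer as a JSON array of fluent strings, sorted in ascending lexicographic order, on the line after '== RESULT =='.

Regress:
  G ∩ del = {}  (empty — regression defined)
  G \ add = {in(p3,t2), pkg_at(p4,hub)} \ {in(p3,t2)} = {pkg_at(p4,hub)}
  ∪ pre   = {pkg_at(p4,hub)} ∪ {pkg_at(p3,hub), truck_at(t2,hub)}
          = {pkg_at(p3,hub), pkg_at(p4,hub), truck_at(t2,hub)}

== RESULT ==
["pkg_at(p3,hub)", "pkg_at(p4,hub)", "truck_at(t2,hub)"]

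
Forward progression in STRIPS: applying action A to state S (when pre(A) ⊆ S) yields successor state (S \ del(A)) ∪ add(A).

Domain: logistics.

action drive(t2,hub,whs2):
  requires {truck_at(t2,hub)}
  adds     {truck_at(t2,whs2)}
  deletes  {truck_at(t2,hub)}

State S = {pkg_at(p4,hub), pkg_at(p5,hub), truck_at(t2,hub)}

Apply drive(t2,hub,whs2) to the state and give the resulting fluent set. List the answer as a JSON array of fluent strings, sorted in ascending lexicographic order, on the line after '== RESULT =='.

Compute (S \ del) ∪ add:
  pre ⊆ S: {truck_at(t2,hub)} ⊆ S  — applicable
  S \ del = {pkg_at(p4,hub), pkg_at(p5,hub)}
  ∪ add   = {pkg_at(p4,hub), pkg_at(p5,hub), truck_at(t2,whs2)}

== RESULT ==
["pkg_at(p4,hub)", "pkg_at(p5,hub)", "truck_at(t2,whs2)"]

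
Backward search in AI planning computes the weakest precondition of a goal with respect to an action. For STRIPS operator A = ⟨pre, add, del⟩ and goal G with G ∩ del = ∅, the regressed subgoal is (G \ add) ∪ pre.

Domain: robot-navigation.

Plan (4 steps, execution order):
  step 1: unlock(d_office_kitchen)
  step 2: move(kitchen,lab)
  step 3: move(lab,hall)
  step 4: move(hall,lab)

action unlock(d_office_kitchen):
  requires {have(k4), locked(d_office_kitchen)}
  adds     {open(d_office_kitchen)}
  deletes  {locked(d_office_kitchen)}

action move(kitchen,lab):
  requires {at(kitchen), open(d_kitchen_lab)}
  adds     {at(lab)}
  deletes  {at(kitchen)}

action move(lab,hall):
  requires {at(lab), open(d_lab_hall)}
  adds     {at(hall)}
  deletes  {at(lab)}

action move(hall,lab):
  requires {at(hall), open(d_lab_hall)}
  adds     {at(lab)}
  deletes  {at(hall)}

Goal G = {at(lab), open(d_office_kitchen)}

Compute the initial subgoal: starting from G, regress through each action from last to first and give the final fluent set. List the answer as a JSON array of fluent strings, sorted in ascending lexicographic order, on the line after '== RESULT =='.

Work backward from the goal:
  through step 4 (move(hall,lab)): drop {at(lab)}, keep {open(d_office_kitchen)}, require {at(hall), open(d_lab_hall)}
    → {at(hall), open(d_lab_hall), open(d_office_kitchen)}
  through step 3 (move(lab,hall)): drop {at(hall)}, keep {open(d_lab_hall), open(d_office_kitchen)}, require {at(lab), open(d_lab_hall)}
    → {at(lab), open(d_lab_hall), open(d_office_kitchen)}
  through step 2 (move(kitchen,lab)): drop {at(lab)}, keep {open(d_lab_hall), open(d_office_kitchen)}, require {at(kitchen), open(d_kitchen_lab)}
    → {at(kitchen), open(d_kitchen_lab), open(d_lab_hall), open(d_office_kitchen)}
  through step 1 (unlock(d_office_kitchen)): drop {open(d_office_kitchen)}, keep {at(kitchen), open(d_kitchen_lab), open(d_lab_hall)}, require {have(k4), locked(d_office_kitchen)}
    → {at(kitchen), have(k4), locked(d_office_kitchen), open(d_kitchen_lab), open(d_lab_hall)}

== RESULT ==
["at(kitchen)", "have(k4)", "locked(d_office_kitchen)", "open(d_kitchen_lab)", "open(d_lab_hall)"]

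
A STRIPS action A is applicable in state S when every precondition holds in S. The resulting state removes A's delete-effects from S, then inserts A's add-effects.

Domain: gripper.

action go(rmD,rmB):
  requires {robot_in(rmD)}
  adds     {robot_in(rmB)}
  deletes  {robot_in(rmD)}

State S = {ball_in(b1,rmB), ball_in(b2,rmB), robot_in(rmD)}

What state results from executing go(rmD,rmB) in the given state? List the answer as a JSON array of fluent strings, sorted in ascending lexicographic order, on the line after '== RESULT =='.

Progress:
  pre ⊆ S: {robot_in(rmD)} ⊆ S  — applicable
  S \ del = {ball_in(b1,rmB), ball_in(b2,rmB)}
  ∪ add   = {ball_in(b1,rmB), ball_in(b2,rmB), robot_in(rmB)}

== RESULT ==
["ball_in(b1,rmB)", "ball_in(b2,rmB)", "robot_in(rmB)"]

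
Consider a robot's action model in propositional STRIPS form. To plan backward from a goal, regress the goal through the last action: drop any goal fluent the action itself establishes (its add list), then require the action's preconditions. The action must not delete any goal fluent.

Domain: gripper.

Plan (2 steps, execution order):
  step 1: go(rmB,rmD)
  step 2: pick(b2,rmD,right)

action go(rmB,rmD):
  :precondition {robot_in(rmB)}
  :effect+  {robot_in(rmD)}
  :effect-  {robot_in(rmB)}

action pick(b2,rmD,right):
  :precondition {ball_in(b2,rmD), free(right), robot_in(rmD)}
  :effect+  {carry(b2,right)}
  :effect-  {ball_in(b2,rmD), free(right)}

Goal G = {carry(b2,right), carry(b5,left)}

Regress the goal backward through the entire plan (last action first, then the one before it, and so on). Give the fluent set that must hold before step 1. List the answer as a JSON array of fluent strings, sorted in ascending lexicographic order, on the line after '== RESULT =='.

Regress step by step:
  through step 2 (pick(b2,rmD,right)): drop {carry(b2,right)}, keep {carry(b5,left)}, require {ball_in(b2,rmD), free(right), robot_in(rmD)}
    → {ball_in(b2,rmD), carry(b5,left), free(right), robot_in(rmD)}
  through step 1 (go(rmB,rmD)): drop {robot_in(rmD)}, keep {ball_in(b2,rmD), carry(b5,left), free(right)}, require {robot_in(rmB)}
    → {ball_in(b2,rmD), carry(b5,left), free(right), robot_in(rmB)}

== RESULT ==
["ball_in(b2,rmD)", "carry(b5,left)", "free(right)", "robot_in(rmB)"]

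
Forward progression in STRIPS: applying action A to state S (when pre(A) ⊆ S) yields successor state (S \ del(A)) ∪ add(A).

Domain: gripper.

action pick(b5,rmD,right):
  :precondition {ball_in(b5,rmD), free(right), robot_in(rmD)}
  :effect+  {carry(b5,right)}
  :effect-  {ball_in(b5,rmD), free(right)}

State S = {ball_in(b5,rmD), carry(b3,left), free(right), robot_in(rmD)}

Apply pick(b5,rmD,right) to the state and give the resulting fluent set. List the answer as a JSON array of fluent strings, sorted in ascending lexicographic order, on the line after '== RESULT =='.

Progress:
  pre ⊆ S: {ball_in(b5,rmD), free(right), robot_in(rmD)} ⊆ S  — applicable
  S \ del = {carry(b3,left), robot_in(rmD)}
  ∪ add   = {carry(b3,left), carry(b5,right), robot_in(rmD)}

== RESULT ==
["carry(b3,left)", "carry(b5,right)", "robot_in(rmD)"]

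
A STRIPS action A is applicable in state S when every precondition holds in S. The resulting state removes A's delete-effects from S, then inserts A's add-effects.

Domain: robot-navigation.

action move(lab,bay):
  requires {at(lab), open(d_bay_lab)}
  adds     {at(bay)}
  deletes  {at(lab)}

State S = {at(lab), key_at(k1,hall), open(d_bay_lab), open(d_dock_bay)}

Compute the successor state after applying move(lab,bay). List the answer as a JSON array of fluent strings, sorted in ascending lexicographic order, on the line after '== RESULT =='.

Progress:
  pre ⊆ S: {at(lab), open(d_bay_lab)} ⊆ S  — applicable
  S \ del = {key_at(k1,hall), open(d_bay_lab), open(d_dock_bay)}
  ∪ add   = {at(bay), key_at(k1,hall), open(d_bay_lab), open(d_dock_bay)}

== RESULT ==
["at(bay)", "key_at(k1,hall)", "open(d_bay_lab)", "open(d_dock_bay)"]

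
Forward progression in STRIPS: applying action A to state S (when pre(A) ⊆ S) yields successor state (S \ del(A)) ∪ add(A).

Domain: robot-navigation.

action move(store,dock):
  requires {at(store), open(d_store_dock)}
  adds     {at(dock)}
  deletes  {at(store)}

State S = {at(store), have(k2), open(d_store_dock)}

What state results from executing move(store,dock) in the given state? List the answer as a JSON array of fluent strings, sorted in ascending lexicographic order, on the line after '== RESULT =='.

Compute (S \ del) ∪ add:
  pre ⊆ S: {at(store), open(d_store_dock)} ⊆ S  — applicable
  S \ del = {have(k2), open(d_store_dock)}
  ∪ add   = {at(dock), have(k2), open(d_store_dock)}

== RESULT ==
["at(dock)", "have(k2)", "open(d_store_dock)"]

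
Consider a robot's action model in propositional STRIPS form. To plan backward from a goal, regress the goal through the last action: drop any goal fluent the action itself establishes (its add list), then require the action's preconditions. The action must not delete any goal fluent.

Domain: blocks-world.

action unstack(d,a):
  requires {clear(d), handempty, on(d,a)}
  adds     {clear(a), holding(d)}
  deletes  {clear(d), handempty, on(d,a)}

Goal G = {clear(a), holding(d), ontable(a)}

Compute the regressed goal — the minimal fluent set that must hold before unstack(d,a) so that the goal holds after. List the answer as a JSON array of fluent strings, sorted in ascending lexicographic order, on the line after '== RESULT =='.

Compute (G \ add) ∪ pre:
  G ∩ del = {}  (empty — regression defined)
  G \ add = {clear(a), holding(d), ontable(a)} \ {clear(a), holding(d)} = {ontable(a)}
  ∪ pre   = {ontable(a)} ∪ {clear(d), handempty, on(d,a)}
          = {clear(d), handempty, on(d,a), ontable(a)}

== RESULT ==
["clear(d)", "handempty", "on(d,a)", "ontable(a)"]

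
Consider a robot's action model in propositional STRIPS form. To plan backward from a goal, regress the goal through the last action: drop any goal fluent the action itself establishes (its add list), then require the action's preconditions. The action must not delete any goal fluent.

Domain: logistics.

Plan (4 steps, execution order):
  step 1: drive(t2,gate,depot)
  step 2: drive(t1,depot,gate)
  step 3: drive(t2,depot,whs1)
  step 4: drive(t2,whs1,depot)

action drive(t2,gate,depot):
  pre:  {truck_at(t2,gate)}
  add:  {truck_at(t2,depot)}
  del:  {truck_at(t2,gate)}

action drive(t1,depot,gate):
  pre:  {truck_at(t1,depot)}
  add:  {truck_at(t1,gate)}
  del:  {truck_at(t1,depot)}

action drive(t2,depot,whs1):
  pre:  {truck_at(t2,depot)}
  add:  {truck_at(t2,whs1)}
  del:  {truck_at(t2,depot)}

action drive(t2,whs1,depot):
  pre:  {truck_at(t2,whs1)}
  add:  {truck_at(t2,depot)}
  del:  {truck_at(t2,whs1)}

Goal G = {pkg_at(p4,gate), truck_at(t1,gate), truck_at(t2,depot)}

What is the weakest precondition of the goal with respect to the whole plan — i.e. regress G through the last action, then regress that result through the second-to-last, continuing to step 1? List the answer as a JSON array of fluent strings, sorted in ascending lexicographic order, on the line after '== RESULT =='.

Work backward from the goal:
  through step 4 (drive(t2,whs1,depot)): drop {truck_at(t2,depot)}, keep {pkg_at(p4,gate), truck_at(t1,gate)}, require {truck_at(t2,whs1)}
    → {pkg_at(p4,gate), truck_at(t1,gate), truck_at(t2,whs1)}
  through step 3 (drive(t2,depot,whs1)): drop {truck_at(t2,whs1)}, keep {pkg_at(p4,gate), truck_at(t1,gate)}, require {truck_at(t2,depot)}
    → {pkg_at(p4,gate), truck_at(t1,gate), truck_at(t2,depot)}
  through step 2 (drive(t1,depot,gate)): drop {truck_at(t1,gate)}, keep {pkg_at(p4,gate), truck_at(t2,depot)}, require {truck_at(t1,depot)}
    → {pkg_at(p4,gate), truck_at(t1,depot), truck_at(t2,depot)}
  through step 1 (drive(t2,gate,depot)): drop {truck_at(t2,depot)}, keep {pkg_at(p4,gate), truck_at(t1,depot)}, require {truck_at(t2,gate)}
    → {pkg_at(p4,gate), truck_at(t1,depot), truck_at(t2,gate)}

== RESULT ==
["pkg_at(p4,gate)", "truck_at(t1,depot)", "truck_at(t2,gate)"]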